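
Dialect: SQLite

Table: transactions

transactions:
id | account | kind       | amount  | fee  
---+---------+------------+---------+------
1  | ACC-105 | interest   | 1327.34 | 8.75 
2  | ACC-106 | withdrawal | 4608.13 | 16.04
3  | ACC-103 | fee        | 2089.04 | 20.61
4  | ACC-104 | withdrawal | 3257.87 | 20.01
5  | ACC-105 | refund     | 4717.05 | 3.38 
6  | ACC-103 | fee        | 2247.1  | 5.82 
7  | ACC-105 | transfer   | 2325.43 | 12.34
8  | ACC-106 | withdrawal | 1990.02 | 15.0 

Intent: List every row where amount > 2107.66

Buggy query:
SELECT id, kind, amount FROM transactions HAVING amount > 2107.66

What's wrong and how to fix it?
Bug: HAVING filters the output of aggregation, but this query has no GROUP BY and no aggregate functions, so SQLite rejects it (HAVING clause on a non-aggregate query); the condition here is per row

Fix: Use WHERE for row-level filtering

Corrected query:
SELECT id, kind, amount FROM transactions WHERE amount > 2107.66

Result:
id | kind       | amount 
---+------------+--------
2  | withdrawal | 4608.13
4  | withdrawal | 3257.87
5  | refund     | 4717.05
6  | fee        | 2247.1 
7  | transfer   | 2325.43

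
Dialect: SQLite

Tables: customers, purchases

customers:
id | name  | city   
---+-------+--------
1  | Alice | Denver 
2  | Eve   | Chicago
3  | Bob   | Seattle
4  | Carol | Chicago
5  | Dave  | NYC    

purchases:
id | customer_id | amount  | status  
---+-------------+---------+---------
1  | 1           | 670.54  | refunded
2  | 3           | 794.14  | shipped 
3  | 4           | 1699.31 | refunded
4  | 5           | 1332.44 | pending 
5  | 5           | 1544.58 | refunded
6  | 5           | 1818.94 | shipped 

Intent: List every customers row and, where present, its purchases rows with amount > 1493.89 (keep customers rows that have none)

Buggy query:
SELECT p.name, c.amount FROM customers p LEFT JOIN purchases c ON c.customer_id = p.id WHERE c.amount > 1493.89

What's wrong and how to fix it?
Bug: A WHERE condition on the right-hand table after LEFT JOIN drops unmatched parents

Fix: Put 'c.amount > 1493.89' in the JOIN's ON clause instead of WHERE

Corrected query:
SELECT p.name, c.amount FROM customers p LEFT JOIN purchases c ON c.customer_id = p.id AND c.amount > 1493.89

Result:
name  | amount 
------+--------
Alice | NULL   
Eve   | NULL   
Bob   | NULL   
Carol | 1699.31
Dave  | 1544.58
Dave  | 1818.94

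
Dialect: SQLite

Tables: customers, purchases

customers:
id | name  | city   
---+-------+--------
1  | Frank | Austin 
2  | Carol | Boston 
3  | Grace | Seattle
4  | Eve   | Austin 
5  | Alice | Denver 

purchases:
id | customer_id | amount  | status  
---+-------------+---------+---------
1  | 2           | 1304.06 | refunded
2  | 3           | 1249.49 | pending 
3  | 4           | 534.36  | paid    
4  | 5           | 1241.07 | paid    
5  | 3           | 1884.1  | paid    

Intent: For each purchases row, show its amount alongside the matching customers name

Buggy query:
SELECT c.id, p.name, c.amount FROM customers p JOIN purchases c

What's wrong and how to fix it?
Bug: Missing join condition: each purchases row is matched to all customers rows instead of just its own

Fix: Specify the join condition linking the foreign key to the parent id

Corrected query:
SELECT c.id, p.name, c.amount FROM customers p JOIN purchases c ON c.customer_id = p.id

Result:
id | name  | amount 
---+-------+--------
1  | Carol | 1304.06
2  | Grace | 1249.49
3  | Eve   | 534.36 
4  | Alice | 1241.07
5  | Grace | 1884.1 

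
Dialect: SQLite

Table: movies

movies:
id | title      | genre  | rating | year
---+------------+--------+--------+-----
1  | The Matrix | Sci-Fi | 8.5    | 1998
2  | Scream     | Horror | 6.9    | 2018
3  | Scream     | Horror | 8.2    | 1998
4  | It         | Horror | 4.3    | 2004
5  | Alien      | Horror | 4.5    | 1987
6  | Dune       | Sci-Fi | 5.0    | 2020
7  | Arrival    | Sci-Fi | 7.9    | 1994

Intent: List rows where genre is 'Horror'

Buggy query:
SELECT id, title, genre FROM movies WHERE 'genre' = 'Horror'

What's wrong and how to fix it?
Bug: 'genre' in single quotes is a string literal, not the column; the comparison is literal-vs-literal and never true

Fix: Remove the quotes around the column name (or use double quotes for an identifier)

Corrected query:
SELECT id, title, genre FROM movies WHERE genre = 'Horror'

Result:
id | title  | genre 
---+--------+-------
2  | Scream | Horror
3  | Scream | Horror
4  | It     | Horror
5  | Alien  | Horror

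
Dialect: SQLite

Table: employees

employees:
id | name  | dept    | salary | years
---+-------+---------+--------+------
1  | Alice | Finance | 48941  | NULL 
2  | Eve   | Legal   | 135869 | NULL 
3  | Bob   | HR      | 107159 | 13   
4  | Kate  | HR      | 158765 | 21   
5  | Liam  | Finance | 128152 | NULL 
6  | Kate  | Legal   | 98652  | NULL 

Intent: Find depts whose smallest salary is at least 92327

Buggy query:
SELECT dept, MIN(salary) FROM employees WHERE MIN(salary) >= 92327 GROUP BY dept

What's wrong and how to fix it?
Bug: Aggregates like MIN are computed per group after WHERE runs

Fix: Use HAVING for the per-group MIN condition

Corrected query:
SELECT dept, MIN(salary) FROM employees GROUP BY dept HAVING MIN(salary) >= 92327

Result:
dept  | MIN(salary)
------+------------
HR    | 107159     
Legal | 98652      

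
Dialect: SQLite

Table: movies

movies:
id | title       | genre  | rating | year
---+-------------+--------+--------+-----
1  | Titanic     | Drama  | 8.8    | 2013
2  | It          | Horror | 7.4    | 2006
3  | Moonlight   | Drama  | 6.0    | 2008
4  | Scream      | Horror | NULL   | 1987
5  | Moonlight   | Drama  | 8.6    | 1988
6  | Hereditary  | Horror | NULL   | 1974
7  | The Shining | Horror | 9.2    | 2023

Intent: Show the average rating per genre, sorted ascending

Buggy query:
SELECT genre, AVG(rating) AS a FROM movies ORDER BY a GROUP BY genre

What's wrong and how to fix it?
Bug: GROUP BY must precede ORDER BY

Fix: Reorder: SELECT … FROM … GROUP BY … ORDER BY …

Corrected query:
SELECT genre, AVG(rating) AS a FROM movies GROUP BY genre ORDER BY a

Result:
genre  | a  
-------+----
Drama  | 7.8
Horror | 8.3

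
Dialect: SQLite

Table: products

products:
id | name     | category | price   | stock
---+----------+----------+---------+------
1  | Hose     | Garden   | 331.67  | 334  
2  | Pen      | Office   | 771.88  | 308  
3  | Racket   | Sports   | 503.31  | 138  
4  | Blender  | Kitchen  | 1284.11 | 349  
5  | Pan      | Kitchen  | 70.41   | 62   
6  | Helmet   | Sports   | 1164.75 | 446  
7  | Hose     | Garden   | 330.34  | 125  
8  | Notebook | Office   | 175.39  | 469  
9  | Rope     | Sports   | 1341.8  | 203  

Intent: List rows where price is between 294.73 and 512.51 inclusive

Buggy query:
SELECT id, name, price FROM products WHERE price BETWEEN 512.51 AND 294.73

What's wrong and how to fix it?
Bug: BETWEEN expects the lower bound first; with 512.51 AND 294.73 the range is empty

Fix: Write BETWEEN 294.73 AND 512.51

Corrected query:
SELECT id, name, price FROM products WHERE price BETWEEN 294.73 AND 512.51

Result:
id | name   | price 
---+--------+-------
1  | Hose   | 331.67
3  | Racket | 503.31
7  | Hose   | 330.34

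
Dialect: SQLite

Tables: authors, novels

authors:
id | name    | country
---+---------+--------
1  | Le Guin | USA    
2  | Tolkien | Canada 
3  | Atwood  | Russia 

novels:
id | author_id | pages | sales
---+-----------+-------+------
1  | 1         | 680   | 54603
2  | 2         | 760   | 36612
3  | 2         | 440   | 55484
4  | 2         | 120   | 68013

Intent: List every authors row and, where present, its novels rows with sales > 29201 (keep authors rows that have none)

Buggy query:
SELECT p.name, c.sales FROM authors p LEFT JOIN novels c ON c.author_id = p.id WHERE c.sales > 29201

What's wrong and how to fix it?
Bug: A WHERE condition on the right-hand table after LEFT JOIN drops unmatched parents

Fix: Move the right-table condition into the ON clause so unmatched parents are kept

Corrected query:
SELECT p.name, c.sales FROM authors p LEFT JOIN novels c ON c.author_id = p.id AND c.sales > 29201

Result:
name    | sales
--------+------
Le Guin | 54603
Tolkien | 36612
Tolkien | 55484
Tolkien | 68013
Atwood  | NULL 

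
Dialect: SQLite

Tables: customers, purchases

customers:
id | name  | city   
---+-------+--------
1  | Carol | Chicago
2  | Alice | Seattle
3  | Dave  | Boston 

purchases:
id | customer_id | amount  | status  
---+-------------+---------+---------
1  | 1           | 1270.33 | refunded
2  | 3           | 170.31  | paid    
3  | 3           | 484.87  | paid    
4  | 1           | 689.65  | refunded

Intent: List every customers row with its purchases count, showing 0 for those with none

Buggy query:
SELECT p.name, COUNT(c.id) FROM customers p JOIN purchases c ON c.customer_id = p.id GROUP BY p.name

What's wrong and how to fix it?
Bug: An inner join excludes parents with zero children

Fix: Switch to LEFT JOIN to retain unmatched parent rows

Corrected query:
SELECT p.name, COUNT(c.id) FROM customers p LEFT JOIN purchases c ON c.customer_id = p.id GROUP BY p.name

Result:
name  | COUNT(c.id)
------+------------
Alice | 0          
Carol | 2          
Dave  | 2          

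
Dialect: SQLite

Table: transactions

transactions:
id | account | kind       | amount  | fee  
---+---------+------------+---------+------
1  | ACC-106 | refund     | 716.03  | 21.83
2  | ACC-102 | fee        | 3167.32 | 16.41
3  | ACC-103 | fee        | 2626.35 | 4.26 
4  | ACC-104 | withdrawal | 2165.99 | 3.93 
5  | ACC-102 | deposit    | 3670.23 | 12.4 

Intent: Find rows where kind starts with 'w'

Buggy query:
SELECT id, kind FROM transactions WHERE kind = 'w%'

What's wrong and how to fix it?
Bug: Wildcards only work with LIKE; '=' treats '%' as a literal character

Fix: Use LIKE for wildcard pattern matching

Corrected query:
SELECT id, kind FROM transactions WHERE kind LIKE 'w%'

Result:
id | kind      
---+-----------
4  | withdrawal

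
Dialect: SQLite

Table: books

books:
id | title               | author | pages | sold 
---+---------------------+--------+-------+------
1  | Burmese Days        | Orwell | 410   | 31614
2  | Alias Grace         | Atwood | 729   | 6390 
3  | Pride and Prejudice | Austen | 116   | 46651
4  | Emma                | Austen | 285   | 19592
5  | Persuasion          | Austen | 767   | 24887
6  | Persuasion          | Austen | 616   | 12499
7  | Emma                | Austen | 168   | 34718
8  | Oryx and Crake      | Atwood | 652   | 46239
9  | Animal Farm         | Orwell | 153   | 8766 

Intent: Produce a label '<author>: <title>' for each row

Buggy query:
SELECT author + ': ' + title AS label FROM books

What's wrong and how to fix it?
Bug: SQLite uses || for string concatenation; + coerces text to numbers (yielding 0)

Fix: Use the || operator for string concatenation

Corrected query:
SELECT author || ': ' || title AS label FROM books

Result:
label                      
---------------------------
Orwell: Burmese Days       
Atwood: Alias Grace        
Austen: Pride and Prejudice
Austen: Emma               
Austen: Persuasion         
Austen: Persuasion         
Austen: Emma               
Atwood: Oryx and Crake     
Orwell: Animal Farm        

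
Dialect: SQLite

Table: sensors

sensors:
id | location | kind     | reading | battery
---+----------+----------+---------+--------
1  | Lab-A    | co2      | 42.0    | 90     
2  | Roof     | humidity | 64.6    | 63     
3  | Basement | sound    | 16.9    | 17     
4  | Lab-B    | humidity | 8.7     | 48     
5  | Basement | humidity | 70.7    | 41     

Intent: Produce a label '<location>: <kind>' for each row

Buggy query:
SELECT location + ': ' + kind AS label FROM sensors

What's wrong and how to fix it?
Bug: SQLite uses || for string concatenation; + coerces text to numbers (yielding 0)

Fix: Replace + with || to concatenate text

Corrected query:
SELECT location || ': ' || kind AS label FROM sensors

Result:
label             
------------------
Lab-A: co2        
Roof: humidity    
Basement: sound   
Lab-B: humidity   
Basement: humidity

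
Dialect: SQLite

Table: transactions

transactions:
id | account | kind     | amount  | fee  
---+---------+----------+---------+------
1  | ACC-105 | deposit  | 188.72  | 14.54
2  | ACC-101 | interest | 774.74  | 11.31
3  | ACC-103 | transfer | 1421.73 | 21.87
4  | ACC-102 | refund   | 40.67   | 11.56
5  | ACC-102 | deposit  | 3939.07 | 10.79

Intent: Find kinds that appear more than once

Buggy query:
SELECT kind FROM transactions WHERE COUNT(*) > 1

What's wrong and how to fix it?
Bug: WHERE can't reference COUNT(*); aggregates are computed after WHERE

Fix: Group first, then use HAVING for the count condition

Corrected query:
SELECT kind FROM transactions GROUP BY kind HAVING COUNT(*) > 1

Result:
kind   
-------
deposit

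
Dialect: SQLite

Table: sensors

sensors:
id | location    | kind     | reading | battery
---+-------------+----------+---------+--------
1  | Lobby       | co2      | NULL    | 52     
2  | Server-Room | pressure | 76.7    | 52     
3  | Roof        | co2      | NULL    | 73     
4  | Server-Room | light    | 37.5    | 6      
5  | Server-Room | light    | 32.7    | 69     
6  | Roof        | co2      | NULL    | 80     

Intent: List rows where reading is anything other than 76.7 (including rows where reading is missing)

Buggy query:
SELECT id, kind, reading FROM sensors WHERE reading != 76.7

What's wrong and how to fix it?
Bug: 'reading != 76.7' is unknown when reading is NULL, so NULL rows are silently excluded

Fix: Add an explicit OR reading IS NULL to include the missing-value rows

Corrected query:
SELECT id, kind, reading FROM sensors WHERE reading != 76.7 OR reading IS NULL

Result:
id | kind  | reading
---+-------+--------
1  | co2   | NULL   
3  | co2   | NULL   
4  | light | 37.5   
5  | light | 32.7   
6  | co2   | NULL   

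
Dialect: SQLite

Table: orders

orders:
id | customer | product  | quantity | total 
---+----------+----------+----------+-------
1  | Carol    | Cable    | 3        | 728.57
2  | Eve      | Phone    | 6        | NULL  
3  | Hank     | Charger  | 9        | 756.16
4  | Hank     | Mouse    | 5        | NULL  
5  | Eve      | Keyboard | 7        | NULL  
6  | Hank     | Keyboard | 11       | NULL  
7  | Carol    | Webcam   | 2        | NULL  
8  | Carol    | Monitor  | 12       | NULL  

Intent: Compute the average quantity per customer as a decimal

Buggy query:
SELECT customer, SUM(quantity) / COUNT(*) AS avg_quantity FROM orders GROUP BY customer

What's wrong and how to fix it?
Bug: SUM(quantity) and COUNT(*) are both integers; the division truncates the fractional part

Fix: Cast one side to REAL so the division keeps the fractional part

Corrected query:
SELECT customer, SUM(quantity) * 1.0 / COUNT(*) AS avg_quantity FROM orders GROUP BY customer

Result:
customer | avg_quantity
---------+-------------
Carol    | 5.666667    
Eve      | 6.5         
Hank     | 8.333333    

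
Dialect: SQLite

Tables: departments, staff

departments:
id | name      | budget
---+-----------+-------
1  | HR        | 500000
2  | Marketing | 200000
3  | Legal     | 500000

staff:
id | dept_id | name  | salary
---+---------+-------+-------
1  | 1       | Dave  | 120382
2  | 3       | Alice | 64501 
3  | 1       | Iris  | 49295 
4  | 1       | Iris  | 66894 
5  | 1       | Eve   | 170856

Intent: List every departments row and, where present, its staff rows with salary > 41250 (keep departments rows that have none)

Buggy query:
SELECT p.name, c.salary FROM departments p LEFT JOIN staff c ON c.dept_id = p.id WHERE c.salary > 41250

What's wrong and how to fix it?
Bug: Filtering c.salary in WHERE discards the NULL rows produced by LEFT JOIN, turning it into an inner join

Fix: Move the right-table condition into the ON clause so unmatched parents are kept

Corrected query:
SELECT p.name, c.salary FROM departments p LEFT JOIN staff c ON c.dept_id = p.id AND c.salary > 41250

Result:
name      | salary
----------+-------
HR        | 49295 
HR        | 66894 
HR        | 120382
HR        | 170856
Marketing | NULL  
Legal     | 64501 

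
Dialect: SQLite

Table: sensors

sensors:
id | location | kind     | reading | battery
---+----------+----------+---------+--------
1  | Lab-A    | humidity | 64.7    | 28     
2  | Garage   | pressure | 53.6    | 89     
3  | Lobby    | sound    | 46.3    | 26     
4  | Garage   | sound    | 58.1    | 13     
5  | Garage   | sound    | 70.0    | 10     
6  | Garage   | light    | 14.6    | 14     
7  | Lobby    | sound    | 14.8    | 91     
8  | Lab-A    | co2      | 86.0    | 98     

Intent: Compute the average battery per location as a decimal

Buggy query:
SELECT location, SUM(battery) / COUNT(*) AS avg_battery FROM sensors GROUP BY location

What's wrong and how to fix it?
Bug: Both operands are integers, so '/' performs integer division and truncates

Fix: Multiply by 1.0 (or CAST to REAL) to force floating-point division

Corrected query:
SELECT location, SUM(battery) * 1.0 / COUNT(*) AS avg_battery FROM sensors GROUP BY location

Result:
location | avg_battery
---------+------------
Garage   | 31.5       
Lab-A    | 63         
Lobby    | 58.5       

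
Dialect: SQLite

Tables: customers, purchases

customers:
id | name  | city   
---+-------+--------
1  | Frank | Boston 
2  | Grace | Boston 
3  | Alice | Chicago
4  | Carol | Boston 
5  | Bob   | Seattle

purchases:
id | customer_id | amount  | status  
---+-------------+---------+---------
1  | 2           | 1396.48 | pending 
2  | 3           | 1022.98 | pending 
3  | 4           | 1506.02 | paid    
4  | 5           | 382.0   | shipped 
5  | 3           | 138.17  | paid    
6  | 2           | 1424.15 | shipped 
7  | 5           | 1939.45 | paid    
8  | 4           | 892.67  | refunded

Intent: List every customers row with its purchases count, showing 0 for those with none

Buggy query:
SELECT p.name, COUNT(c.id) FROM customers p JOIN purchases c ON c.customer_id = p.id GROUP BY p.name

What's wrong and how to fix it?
Bug: INNER JOIN drops customers rows that have no matching purchases rows

Fix: Use LEFT JOIN so parents without children still appear (COUNT(c.id) gives 0)

Corrected query:
SELECT p.name, COUNT(c.id) FROM customers p LEFT JOIN purchases c ON c.customer_id = p.id GROUP BY p.name

Result:
name  | COUNT(c.id)
------+------------
Alice | 2          
Bob   | 2          
Carol | 2          
Frank | 0          
Grace | 2          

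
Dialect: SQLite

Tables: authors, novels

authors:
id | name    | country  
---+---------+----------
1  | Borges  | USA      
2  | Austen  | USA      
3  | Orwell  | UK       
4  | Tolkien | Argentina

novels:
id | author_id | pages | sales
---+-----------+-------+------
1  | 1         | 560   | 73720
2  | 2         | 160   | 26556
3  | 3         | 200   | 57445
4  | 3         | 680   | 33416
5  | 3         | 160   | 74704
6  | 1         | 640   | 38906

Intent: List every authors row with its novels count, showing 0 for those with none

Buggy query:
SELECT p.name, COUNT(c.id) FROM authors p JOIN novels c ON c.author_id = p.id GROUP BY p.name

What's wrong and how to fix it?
Bug: An inner join excludes parents with zero children

Fix: Use LEFT JOIN so parents without children still appear (COUNT(c.id) gives 0)

Corrected query:
SELECT p.name, COUNT(c.id) FROM authors p LEFT JOIN novels c ON c.author_id = p.id GROUP BY p.name

Result:
name    | COUNT(c.id)
--------+------------
Austen  | 1          
Borges  | 2          
Orwell  | 3          
Tolkien | 0          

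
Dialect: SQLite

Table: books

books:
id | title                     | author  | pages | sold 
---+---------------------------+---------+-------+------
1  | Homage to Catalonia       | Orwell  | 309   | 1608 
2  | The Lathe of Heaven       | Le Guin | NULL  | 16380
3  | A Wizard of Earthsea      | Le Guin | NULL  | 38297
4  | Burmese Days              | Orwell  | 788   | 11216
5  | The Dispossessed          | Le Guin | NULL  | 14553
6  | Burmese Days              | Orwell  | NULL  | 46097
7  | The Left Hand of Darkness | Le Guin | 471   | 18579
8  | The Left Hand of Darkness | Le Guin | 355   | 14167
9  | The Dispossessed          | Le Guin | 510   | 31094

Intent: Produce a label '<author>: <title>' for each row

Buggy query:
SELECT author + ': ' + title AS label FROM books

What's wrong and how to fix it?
Bug: '+' is numeric addition; on text columns SQLite converts them to 0 instead of concatenating

Fix: Use the || operator for string concatenation

Corrected query:
SELECT author || ': ' || title AS label FROM books

Result:
label                             
----------------------------------
Orwell: Homage to Catalonia       
Le Guin: The Lathe of Heaven      
Le Guin: A Wizard of Earthsea     
Orwell: Burmese Days              
Le Guin: The Dispossessed         
Orwell: Burmese Days              
Le Guin: The Left Hand of Darkness
Le Guin: The Left Hand of Darkness
Le Guin: The Dispossessed         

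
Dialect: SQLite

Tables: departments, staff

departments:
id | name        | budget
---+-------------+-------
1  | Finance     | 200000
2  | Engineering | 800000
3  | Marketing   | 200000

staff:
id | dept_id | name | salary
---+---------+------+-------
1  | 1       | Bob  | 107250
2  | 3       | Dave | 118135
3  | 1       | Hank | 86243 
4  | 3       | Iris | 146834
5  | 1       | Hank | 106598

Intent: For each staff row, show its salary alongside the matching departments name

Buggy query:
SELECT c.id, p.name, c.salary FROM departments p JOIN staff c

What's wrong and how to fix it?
Bug: JOIN with no ON clause produces a cartesian product; every staff row pairs with every departments row

Fix: Specify the join condition linking the foreign key to the parent id

Corrected query:
SELECT c.id, p.name, c.salary FROM departments p JOIN staff c ON c.dept_id = p.id

Result:
id | name      | salary
---+-----------+-------
1  | Finance   | 107250
2  | Marketing | 118135
3  | Finance   | 86243 
4  | Marketing | 146834
5  | Finance   | 106598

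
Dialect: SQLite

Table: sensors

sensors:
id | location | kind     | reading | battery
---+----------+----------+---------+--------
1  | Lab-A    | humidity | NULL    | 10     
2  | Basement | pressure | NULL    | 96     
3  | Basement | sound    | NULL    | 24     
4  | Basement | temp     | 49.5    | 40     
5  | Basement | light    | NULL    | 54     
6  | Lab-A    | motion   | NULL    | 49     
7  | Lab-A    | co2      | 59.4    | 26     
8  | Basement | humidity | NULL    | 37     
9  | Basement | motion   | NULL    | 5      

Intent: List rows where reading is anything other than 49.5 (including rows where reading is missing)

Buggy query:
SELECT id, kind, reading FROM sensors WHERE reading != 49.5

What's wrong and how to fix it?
Bug: Inequality against NULL is unknown, not true; rows with NULL are dropped

Fix: Add an explicit OR reading IS NULL to include the missing-value rows

Corrected query:
SELECT id, kind, reading FROM sensors WHERE reading != 49.5 OR reading IS NULL

Result:
id | kind     | reading
---+----------+--------
1  | humidity | NULL   
2  | pressure | NULL   
3  | sound    | NULL   
5  | light    | NULL   
6  | motion   | NULL   
7  | co2      | 59.4   
8  | humidity | NULL   
9  | motion   | NULL   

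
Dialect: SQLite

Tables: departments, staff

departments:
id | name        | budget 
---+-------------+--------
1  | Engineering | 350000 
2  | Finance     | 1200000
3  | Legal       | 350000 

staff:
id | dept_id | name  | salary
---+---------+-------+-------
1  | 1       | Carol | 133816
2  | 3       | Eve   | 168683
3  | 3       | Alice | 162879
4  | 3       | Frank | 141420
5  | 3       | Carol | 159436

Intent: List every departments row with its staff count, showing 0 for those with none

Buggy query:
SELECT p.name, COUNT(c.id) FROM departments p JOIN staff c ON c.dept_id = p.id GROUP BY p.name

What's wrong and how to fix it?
Bug: An inner join excludes parents with zero children

Fix: Switch to LEFT JOIN to retain unmatched parent rows

Corrected query:
SELECT p.name, COUNT(c.id) FROM departments p LEFT JOIN staff c ON c.dept_id = p.id GROUP BY p.name

Result:
name        | COUNT(c.id)
------------+------------
Engineering | 1          
Finance     | 0          
Legal       | 4          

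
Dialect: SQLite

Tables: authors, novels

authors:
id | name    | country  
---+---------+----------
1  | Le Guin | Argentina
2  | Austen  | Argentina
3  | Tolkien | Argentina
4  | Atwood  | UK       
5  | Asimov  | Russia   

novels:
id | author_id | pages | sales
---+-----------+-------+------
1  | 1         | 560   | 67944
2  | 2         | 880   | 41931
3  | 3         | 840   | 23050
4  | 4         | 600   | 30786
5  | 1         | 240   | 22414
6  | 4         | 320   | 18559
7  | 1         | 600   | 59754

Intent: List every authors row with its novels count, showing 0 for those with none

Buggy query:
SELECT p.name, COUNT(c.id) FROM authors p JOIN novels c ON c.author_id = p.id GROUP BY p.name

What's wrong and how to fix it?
Bug: An inner join excludes parents with zero children

Fix: Switch to LEFT JOIN to retain unmatched parent rows

Corrected query:
SELECT p.name, COUNT(c.id) FROM authors p LEFT JOIN novels c ON c.author_id = p.id GROUP BY p.name

Result:
name    | COUNT(c.id)
--------+------------
Asimov  | 0          
Atwood  | 2          
Austen  | 1          
Le Guin | 3          
Tolkien | 1          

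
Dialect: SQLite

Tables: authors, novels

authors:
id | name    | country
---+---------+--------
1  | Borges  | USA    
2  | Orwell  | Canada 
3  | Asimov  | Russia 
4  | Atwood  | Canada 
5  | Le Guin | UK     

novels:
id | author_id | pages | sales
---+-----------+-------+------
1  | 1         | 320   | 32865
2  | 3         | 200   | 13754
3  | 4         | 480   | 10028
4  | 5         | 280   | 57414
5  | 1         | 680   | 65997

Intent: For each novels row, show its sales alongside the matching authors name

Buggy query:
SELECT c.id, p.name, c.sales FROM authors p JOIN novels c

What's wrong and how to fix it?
Bug: Missing join condition: each novels row is matched to all authors rows instead of just its own

Fix: Specify the join condition linking the foreign key to the parent id

Corrected query:
SELECT c.id, p.name, c.sales FROM authors p JOIN novels c ON c.author_id = p.id

Result:
id | name    | sales
---+---------+------
1  | Borges  | 32865
2  | Asimov  | 13754
3  | Atwood  | 10028
4  | Le Guin | 57414
5  | Borges  | 65997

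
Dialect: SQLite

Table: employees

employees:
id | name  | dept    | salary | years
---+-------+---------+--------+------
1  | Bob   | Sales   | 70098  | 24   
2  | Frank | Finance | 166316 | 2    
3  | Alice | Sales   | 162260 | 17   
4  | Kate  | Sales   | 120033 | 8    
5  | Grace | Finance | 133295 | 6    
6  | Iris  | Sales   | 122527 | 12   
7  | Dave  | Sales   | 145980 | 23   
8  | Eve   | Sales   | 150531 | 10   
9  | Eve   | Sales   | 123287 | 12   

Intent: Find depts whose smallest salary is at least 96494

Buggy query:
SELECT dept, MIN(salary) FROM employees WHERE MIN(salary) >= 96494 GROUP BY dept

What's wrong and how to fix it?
Bug: MIN() in WHERE is a misuse of aggregate

Fix: Use HAVING for the per-group MIN condition

Corrected query:
SELECT dept, MIN(salary) FROM employees GROUP BY dept HAVING MIN(salary) >= 96494

Result:
dept    | MIN(salary)
--------+------------
Finance | 133295     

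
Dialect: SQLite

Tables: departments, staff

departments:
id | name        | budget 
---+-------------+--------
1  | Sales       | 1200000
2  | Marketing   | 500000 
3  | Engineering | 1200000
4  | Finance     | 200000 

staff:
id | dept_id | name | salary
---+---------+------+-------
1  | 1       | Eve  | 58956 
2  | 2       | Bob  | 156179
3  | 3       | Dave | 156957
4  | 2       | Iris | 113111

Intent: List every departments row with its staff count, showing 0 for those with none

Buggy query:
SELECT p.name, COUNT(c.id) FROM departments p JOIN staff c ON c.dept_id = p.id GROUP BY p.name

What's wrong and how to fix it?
Bug: INNER JOIN drops departments rows that have no matching staff rows

Fix: Use LEFT JOIN so parents without children still appear (COUNT(c.id) gives 0)

Corrected query:
SELECT p.name, COUNT(c.id) FROM departments p LEFT JOIN staff c ON c.dept_id = p.id GROUP BY p.name

Result:
name        | COUNT(c.id)
------------+------------
Engineering | 1          
Finance     | 0          
Marketing   | 2          
Sales       | 1          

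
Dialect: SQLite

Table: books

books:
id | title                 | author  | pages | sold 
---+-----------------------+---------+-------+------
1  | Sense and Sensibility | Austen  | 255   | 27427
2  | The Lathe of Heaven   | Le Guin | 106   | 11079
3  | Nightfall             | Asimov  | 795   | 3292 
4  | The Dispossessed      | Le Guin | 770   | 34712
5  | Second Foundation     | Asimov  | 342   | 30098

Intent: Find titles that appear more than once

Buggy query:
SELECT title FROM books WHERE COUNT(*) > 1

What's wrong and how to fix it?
Bug: WHERE can't reference COUNT(*); aggregates are computed after WHERE

Fix: GROUP BY title, then filter groups with HAVING COUNT(*) > 1

Corrected query:
SELECT title FROM books GROUP BY title HAVING COUNT(*) > 1

Result:
(no rows)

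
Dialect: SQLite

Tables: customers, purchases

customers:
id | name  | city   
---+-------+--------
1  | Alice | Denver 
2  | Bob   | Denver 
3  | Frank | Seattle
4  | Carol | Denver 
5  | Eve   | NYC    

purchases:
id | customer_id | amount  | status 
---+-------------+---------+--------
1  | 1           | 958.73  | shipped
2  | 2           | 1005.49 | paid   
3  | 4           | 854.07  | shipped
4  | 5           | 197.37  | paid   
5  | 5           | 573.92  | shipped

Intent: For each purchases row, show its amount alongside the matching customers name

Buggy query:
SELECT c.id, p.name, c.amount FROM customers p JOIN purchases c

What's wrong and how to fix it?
Bug: Missing join condition: each purchases row is matched to all customers rows instead of just its own

Fix: Add ON c.customer_id = p.id to the JOIN

Corrected query:
SELECT c.id, p.name, c.amount FROM customers p JOIN purchases c ON c.customer_id = p.id

Result:
id | name  | amount 
---+-------+--------
1  | Alice | 958.73 
2  | Bob   | 1005.49
3  | Carol | 854.07 
4  | Eve   | 197.37 
5  | Eve   | 573.92 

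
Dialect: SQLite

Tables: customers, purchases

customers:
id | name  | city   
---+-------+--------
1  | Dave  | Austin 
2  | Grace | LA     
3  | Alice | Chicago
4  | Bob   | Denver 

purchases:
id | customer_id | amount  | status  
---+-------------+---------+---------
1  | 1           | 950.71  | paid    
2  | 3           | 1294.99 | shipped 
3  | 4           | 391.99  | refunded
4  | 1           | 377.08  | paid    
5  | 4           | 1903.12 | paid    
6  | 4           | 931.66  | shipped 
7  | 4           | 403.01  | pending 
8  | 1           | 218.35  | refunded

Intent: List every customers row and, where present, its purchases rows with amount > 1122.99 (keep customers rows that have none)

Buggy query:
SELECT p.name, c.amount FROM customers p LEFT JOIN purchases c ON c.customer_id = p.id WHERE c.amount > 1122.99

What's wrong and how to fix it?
Bug: Filtering c.amount in WHERE discards the NULL rows produced by LEFT JOIN, turning it into an inner join

Fix: Put 'c.amount > 1122.99' in the JOIN's ON clause instead of WHERE

Corrected query:
SELECT p.name, c.amount FROM customers p LEFT JOIN purchases c ON c.customer_id = p.id AND c.amount > 1122.99

Result:
name  | amount 
------+--------
Dave  | NULL   
Grace | NULL   
Alice | 1294.99
Bob   | 1903.12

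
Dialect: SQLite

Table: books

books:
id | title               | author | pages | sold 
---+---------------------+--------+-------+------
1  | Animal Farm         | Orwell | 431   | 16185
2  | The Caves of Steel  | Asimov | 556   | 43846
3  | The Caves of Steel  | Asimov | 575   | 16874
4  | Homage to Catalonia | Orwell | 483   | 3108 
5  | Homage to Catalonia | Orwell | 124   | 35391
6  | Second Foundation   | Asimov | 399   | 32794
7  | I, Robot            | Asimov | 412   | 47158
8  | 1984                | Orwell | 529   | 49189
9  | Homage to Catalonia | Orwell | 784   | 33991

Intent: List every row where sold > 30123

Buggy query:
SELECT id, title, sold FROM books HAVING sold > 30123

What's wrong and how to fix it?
Bug: This is a non-aggregate query (no GROUP BY, no aggregates), so in SQLite the HAVING clause is invalid here; a row-level condition belongs in WHERE

Fix: Use WHERE for row-level filtering

Corrected query:
SELECT id, title, sold FROM books WHERE sold > 30123

Result:
id | title               | sold 
---+---------------------+------
2  | The Caves of Steel  | 43846
5  | Homage to Catalonia | 35391
6  | Second Foundation   | 32794
7  | I, Robot            | 47158
8  | 1984                | 49189
9  | Homage to Catalonia | 33991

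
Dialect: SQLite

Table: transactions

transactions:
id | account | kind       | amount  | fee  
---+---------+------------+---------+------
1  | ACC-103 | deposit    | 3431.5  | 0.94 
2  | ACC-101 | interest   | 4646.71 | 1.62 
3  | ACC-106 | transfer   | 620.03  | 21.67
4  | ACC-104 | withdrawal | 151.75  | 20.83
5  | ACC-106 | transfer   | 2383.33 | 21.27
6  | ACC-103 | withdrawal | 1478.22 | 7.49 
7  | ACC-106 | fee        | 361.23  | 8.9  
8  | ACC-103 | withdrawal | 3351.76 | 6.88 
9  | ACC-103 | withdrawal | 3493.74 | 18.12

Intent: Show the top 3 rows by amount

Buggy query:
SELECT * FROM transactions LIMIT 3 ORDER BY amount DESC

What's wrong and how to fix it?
Bug: ORDER BY cannot follow LIMIT; LIMIT is the final clause

Fix: Swap the clauses: ORDER BY first, then LIMIT

Corrected query:
SELECT * FROM transactions ORDER BY amount DESC LIMIT 3

Result:
id | account | kind       | amount  | fee  
---+---------+------------+---------+------
2  | ACC-101 | interest   | 4646.71 | 1.62 
9  | ACC-103 | withdrawal | 3493.74 | 18.12
1  | ACC-103 | deposit    | 3431.5  | 0.94 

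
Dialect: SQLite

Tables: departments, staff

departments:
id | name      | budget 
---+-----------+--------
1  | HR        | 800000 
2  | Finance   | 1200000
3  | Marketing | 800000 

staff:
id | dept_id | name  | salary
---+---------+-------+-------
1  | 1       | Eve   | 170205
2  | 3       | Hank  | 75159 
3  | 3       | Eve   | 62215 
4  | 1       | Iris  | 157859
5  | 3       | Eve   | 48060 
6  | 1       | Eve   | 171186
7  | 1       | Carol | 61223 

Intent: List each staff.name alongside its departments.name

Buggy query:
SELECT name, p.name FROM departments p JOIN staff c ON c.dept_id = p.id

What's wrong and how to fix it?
Bug: 'name' exists in both joined tables, so the database can't tell which one is meant

Fix: Qualify the column with its table alias (c.name)

Corrected query:
SELECT c.name, p.name FROM departments p JOIN staff c ON c.dept_id = p.id

Result:
name  | name     
------+----------
Eve   | HR       
Hank  | Marketing
Eve   | Marketing
Iris  | HR       
Eve   | Marketing
Eve   | HR       
Carol | HR       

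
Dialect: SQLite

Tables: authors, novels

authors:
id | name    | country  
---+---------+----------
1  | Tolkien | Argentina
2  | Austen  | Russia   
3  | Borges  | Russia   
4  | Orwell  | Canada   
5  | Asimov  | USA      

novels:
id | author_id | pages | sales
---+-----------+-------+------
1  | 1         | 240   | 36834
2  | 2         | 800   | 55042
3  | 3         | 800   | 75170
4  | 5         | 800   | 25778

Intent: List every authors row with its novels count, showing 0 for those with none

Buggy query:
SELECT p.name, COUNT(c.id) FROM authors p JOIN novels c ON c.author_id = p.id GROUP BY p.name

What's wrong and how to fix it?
Bug: INNER JOIN drops authors rows that have no matching novels rows

Fix: Switch to LEFT JOIN to retain unmatched parent rows

Corrected query:
SELECT p.name, COUNT(c.id) FROM authors p LEFT JOIN novels c ON c.author_id = p.id GROUP BY p.name

Result:
name    | COUNT(c.id)
--------+------------
Asimov  | 1          
Austen  | 1          
Borges  | 1          
Orwell  | 0          
Tolkien | 1          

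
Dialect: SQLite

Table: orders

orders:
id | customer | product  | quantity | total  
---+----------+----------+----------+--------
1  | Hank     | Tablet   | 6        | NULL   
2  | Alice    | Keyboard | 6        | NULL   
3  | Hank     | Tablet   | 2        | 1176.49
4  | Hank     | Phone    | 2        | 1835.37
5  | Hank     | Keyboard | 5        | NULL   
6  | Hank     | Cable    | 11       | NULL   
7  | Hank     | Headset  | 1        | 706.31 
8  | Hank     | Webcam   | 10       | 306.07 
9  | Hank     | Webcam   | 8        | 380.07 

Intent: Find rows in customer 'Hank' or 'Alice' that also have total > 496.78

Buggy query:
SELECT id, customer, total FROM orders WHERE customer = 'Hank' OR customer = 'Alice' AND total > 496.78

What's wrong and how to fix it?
Bug: AND binds tighter than OR, so this parses as customer = 'Hank' OR (customer = 'Alice' AND total > 496.78)

Fix: Add parentheses around the OR so the AND applies to both alternatives

Corrected query:
SELECT id, customer, total FROM orders WHERE (customer = 'Hank' OR customer = 'Alice') AND total > 496.78

Result:
id | customer | total  
---+----------+--------
3  | Hank     | 1176.49
4  | Hank     | 1835.37
7  | Hank     | 706.31 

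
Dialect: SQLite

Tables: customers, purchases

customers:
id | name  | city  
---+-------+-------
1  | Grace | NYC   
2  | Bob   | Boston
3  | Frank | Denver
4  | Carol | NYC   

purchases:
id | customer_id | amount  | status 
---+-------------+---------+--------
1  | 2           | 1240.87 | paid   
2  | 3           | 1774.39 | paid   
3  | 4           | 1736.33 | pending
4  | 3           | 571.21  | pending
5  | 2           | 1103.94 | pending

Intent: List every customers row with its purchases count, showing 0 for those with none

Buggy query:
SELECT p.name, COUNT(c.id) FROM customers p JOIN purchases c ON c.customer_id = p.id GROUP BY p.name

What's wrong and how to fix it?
Bug: INNER JOIN drops customers rows that have no matching purchases rows

Fix: Switch to LEFT JOIN to retain unmatched parent rows

Corrected query:
SELECT p.name, COUNT(c.id) FROM customers p LEFT JOIN purchases c ON c.customer_id = p.id GROUP BY p.name

Result:
name  | COUNT(c.id)
------+------------
Bob   | 2          
Carol | 1          
Frank | 2          
Grace | 0          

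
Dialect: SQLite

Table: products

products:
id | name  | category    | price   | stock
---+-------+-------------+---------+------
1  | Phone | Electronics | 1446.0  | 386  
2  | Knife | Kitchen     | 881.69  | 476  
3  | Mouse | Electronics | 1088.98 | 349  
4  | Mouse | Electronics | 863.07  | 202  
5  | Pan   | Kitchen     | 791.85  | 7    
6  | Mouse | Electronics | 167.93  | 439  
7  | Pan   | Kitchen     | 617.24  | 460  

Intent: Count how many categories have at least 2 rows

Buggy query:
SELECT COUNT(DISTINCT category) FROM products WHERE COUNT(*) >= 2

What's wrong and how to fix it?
Bug: WHERE filters individual rows, not groups, so a group-level COUNT is invalid there

Fix: Use a subquery that GROUPs and filters with HAVING, then count its rows

Corrected query:
SELECT COUNT(*) FROM (SELECT category FROM products GROUP BY category HAVING COUNT(*) >= 2)

Result:
COUNT(*)
--------
2       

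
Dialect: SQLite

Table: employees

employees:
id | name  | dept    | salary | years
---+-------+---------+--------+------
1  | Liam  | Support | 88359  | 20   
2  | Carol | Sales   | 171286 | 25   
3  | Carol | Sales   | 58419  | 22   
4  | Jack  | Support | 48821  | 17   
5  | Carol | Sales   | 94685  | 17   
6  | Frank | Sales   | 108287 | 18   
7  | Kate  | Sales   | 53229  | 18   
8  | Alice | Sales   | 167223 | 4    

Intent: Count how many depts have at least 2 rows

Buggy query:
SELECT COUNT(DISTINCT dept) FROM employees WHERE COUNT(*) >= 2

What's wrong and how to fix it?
Bug: COUNT(*) cannot appear in WHERE; the per-group count doesn't exist yet

Fix: Use a subquery that GROUPs and filters with HAVING, then count its rows

Corrected query:
SELECT COUNT(*) FROM (SELECT dept FROM employees GROUP BY dept HAVING COUNT(*) >= 2)

Result:
COUNT(*)
--------
2       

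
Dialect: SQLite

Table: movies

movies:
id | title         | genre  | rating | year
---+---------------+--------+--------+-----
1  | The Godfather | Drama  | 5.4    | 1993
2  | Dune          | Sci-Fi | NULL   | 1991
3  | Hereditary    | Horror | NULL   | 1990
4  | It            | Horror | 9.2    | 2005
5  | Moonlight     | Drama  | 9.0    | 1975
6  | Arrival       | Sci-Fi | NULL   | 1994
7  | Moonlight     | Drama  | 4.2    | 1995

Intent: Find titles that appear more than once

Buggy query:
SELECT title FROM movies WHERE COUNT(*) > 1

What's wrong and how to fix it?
Bug: WHERE can't reference COUNT(*); aggregates are computed after WHERE

Fix: Group first, then use HAVING for the count condition

Corrected query:
SELECT title FROM movies GROUP BY title HAVING COUNT(*) > 1

Result:
title    
---------
Moonlight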